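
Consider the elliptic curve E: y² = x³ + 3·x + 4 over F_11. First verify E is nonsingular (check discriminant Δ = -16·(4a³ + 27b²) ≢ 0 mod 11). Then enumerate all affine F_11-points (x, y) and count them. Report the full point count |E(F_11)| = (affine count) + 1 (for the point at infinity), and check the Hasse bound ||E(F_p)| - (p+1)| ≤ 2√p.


Affine points = {(0, 2), (0, 9), (4, 5), (4, 6), (5, 1), (5, 10), (7, 4), (7, 7), (8, 1), (8, 10), (9, 1), (9, 10), (10, 0)}; affine count = 13; |E(F_11)| = 14.

Discriminant check: Δ ∝ 4a³ + 27b² = 4·3³ + 27·4² = 4·27 + 27·16 ≡ 1 (mod 11). Nonzero ⇒ E is nonsingular.
For each x ∈ F_11, compute rhs = x³ + 3·x + 4 mod 11, then count y ∈ F_11 with y² ≡ rhs.
  x = 0: rhs = 4, matching y values: 2, 9 (2 points).
  x = 1: rhs = 8, matching y values: none (0 points).
  x = 2: rhs = 7, matching y values: none (0 points).
  x = 3: rhs = 7, matching y values: none (0 points).
  x = 4: rhs = 3, matching y values: 5, 6 (2 points).
  x = 5: rhs = 1, matching y values: 1, 10 (2 points).
  x = 6: rhs = 7, matching y values: none (0 points).
  x = 7: rhs = 5, matching y values: 4, 7 (2 points).
  x = 8: rhs = 1, matching y values: 1, 10 (2 points).
  x = 9: rhs = 1, matching y values: 1, 10 (2 points).
  x = 10: rhs = 0, matching y values: 0 (1 points).
Total affine count: 13.
Full point count |E(F_11)| = 13 + 1 = 14.
Hasse bound: |14 − (11+1)| = |2| = 2 ≤ 2√11 ≈ 6.6332 ✓.


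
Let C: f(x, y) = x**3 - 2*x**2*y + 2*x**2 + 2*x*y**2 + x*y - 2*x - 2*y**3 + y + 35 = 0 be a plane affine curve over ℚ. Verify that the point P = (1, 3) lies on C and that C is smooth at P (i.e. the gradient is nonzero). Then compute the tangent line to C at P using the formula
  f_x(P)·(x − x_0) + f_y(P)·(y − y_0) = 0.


Tangent line at P: 14*x - 42*y + 112 = 0.

Step 1: f(1, 3) = 0, so P lies on C.
Step 2: partial derivatives
  f_x(x, y) = 3*x**2 - 4*x*y + 4*x + 2*y**2 + y - 2, f_y(x, y) = -2*x**2 + 4*x*y + x - 6*y**2 + 1.
  f_x(P) = 14, f_y(P) = -42 (gradient nonzero, so P is smooth).
Step 3: tangent line at P: 14·(x − 1) + -42·(y − 3) = 0.
Expanding: 14*x - 42*y + 112 = 0.


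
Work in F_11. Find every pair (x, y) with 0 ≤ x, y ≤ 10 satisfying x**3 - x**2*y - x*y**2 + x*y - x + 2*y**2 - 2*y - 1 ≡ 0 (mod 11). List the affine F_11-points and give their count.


Affine F_11-points: {(0, 3), (0, 9), (2, 4), (5, 5), (5, 6), (6, 0), (6, 3), (7, 1), (7, 10), (8, 2), (8, 3), (9, 1)}; count = 12.

For each of the 121 pairs (x, y) ∈ F_11², evaluate f(x, y) mod 11. Record the zeros.
  x = 0: [0↦10, 1↦10, 2↦3, 3↦0, 4↦1, 5↦6, 6↦4, 7↦6, 8↦1, 9↦0, 10↦3]  zeros at y ∈ {3, 9}
  x = 1: [0↦10, 1↦9, 2↦10, 3↦2, 4↦7, 5↦3, 6↦1, 7↦1, 8↦3, 9↦7, 10↦2]  zeros at y ∈ ∅
  x = 2: [0↦5, 1↦1, 2↦8, 3↦4, 4↦0, 5↦7, 6↦3, 7↦10, 8↦6, 9↦2, 10↦9]  zeros at y ∈ {4}
  x = 3: [0↦1, 1↦3, 2↦3, 3↦1, 4↦8, 5↦2, 6↦5, 7↦6, 8↦5, 9↦2, 10↦8]  zeros at y ∈ ∅
  x = 4: [0↦4, 1↦10, 2↦1, 3↦10, 4↦4, 5↦5, 6↦2, 7↦6, 8↦6, 9↦2, 10↦5]  zeros at y ∈ ∅
  x = 5: [0↦9, 1↦6, 2↦8, 3↦4, 4↦5, 5↦0, 6↦0, 7↦5, 8↦4, 9↦8, 10↦6]  zeros at y ∈ {5, 6}
  x = 6: [0↦0, 1↦8, 2↦8, 3↦0, 4↦6, 5↦4, 6↦5, 7↦9, 8↦5, 9↦4, 10↦6]  zeros at y ∈ {0, 3}
  x = 7: [0↦5, 1↦0, 2↦7, 3↦4, 4↦2, 5↦1, 6↦1, 7↦2, 8↦4, 9↦7, 10↦0]  zeros at y ∈ {1, 10}
  x = 8: [0↦8, 1↦10, 2↦0, 3↦0, 4↦10, 5↦8, 6↦5, 7↦1, 8↦7, 9↦1, 10↦5]  zeros at y ∈ {2, 3}
  x = 9: [0↦4, 1↦0, 2↦4, 3↦5, 4↦3, 5↦9, 6↦1, 7↦1, 8↦9, 9↦3, 10↦5]  zeros at y ∈ {1}
  x = 10: [0↦10, 1↦9, 2↦3, 3↦3, 4↦9, 5↦10, 6↦6, 7↦8, 8↦5, 9↦8, 10↦6]  zeros at y ∈ ∅
Collecting zeros: affine points = {(0, 3), (0, 9), (2, 4), (5, 5), (5, 6), (6, 0), (6, 3), (7, 1), (7, 10), (8, 2), (8, 3), (9, 1)}.
Total count |C(F_11)_aff| = 12.


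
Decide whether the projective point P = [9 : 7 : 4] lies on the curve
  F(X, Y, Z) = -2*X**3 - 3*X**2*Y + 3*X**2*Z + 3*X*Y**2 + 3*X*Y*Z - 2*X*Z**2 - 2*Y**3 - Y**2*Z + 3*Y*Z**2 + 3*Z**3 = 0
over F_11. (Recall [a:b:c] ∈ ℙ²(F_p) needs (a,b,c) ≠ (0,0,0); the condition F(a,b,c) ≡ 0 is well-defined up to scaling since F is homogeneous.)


F(9,7,4) ≡ 9 (mod 11); P is NOT on the curve.

Evaluate F(9, 7, 4) term-by-term (mod 11).
  -2*X**3 ↦ -2·729·1·1 = -1458
  -3*X**2*Y ↦ -3·81·7·1 = -1701
  3*X**2*Z ↦ 3·81·1·4 = 972
  3*X*Y**2 ↦ 3·9·49·1 = 1323
  3*X*Y*Z ↦ 3·9·7·4 = 756
  -2*X*Z**2 ↦ -2·9·1·16 = -288
  -2*Y**3 ↦ -2·1·343·1 = -686
  -Y**2*Z ↦ -1·1·49·4 = -196
  3*Y*Z**2 ↦ 3·1·7·16 = 336
  3*Z**3 ↦ 3·1·1·64 = 192
Sum: F(9, 7, 4) = (-1458) + (-1701) + (972) + (1323) + (756) + (-288) + (-686) + (-196) + (336) + (192) = -750.
Reducing mod 11: -750 ≡ 9 (mod 11).
Since F(a, b, c) ≡ 9 ≠ 0 (mod 11), P does NOT lie on the curve.


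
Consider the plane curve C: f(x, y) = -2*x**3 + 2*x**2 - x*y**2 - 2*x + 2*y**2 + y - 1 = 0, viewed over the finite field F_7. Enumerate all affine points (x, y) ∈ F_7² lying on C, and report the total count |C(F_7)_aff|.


Affine F_7-points: {(0, 4), (0, 6), (2, 6), (3, 3), (3, 5), (4, 0), (4, 4), (6, 3), (6, 6)}; count = 9.

For each of the 49 pairs (x, y) ∈ F_7², evaluate f(x, y) mod 7. Record the zeros.
  x = 0: [0↦6, 1↦2, 2↦2, 3↦6, 4↦0, 5↦5, 6↦0]  zeros at y ∈ {4, 6}
  x = 1: [0↦4, 1↦6, 2↦3, 3↦2, 4↦3, 5↦6, 6↦4]  zeros at y ∈ ∅
  x = 2: [0↦1, 1↦2, 2↦3, 3↦4, 4↦5, 5↦6, 6↦0]  zeros at y ∈ {6}
  x = 3: [0↦6, 1↦6, 2↦4, 3↦0, 4↦1, 5↦0, 6↦4]  zeros at y ∈ {3, 5}
  x = 4: [0↦0, 1↦6, 2↦1, 3↦6, 4↦0, 5↦4, 6↦4]  zeros at y ∈ {0, 4}
  x = 5: [0↦6, 1↦4, 2↦3, 3↦3, 4↦4, 5↦6, 6↦2]  zeros at y ∈ ∅
  x = 6: [0↦5, 1↦2, 2↦5, 3↦0, 4↦1, 5↦1, 6↦0]  zeros at y ∈ {3, 6}
Collecting zeros: affine points = {(0, 4), (0, 6), (2, 6), (3, 3), (3, 5), (4, 0), (4, 4), (6, 3), (6, 6)}.
Total count |C(F_7)_aff| = 9.


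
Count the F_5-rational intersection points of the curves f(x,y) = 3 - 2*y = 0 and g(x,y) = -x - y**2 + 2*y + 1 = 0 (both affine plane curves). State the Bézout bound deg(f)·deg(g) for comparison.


Common zeros: {(3, 4)}; count = 1; Bézout bound = 2.

deg(f) = 1, deg(g) = 2, so Bézout bound = 2.
Scan x ∈ F_5. For each x, list the y ∈ F_5 with f(x, y) ≡ 0 and those with g(x, y) ≡ 0 (mod 5); the common zeros in that column are the intersection.
  x = 0: f ≡ 0 at y ∈ {4}; g ≡ 0 at y ∈ ∅; common: ∅.
  x = 1: f ≡ 0 at y ∈ {4}; g ≡ 0 at y ∈ {0, 2}; common: ∅.
  x = 2: f ≡ 0 at y ∈ {4}; g ≡ 0 at y ∈ {1}; common: ∅.
  x = 3: f ≡ 0 at y ∈ {4}; g ≡ 0 at y ∈ {3, 4}; common: {4}.
  x = 4: f ≡ 0 at y ∈ {4}; g ≡ 0 at y ∈ ∅; common: ∅.
Collecting: common zeros = {(3, 4)}, so the count is 1.
Comparison with the Bézout bound: 1 ≤ 2 = deg(f)·deg(g), as expected for curves with no common component (the affine F_5-count falls short of the bound because intersections may lie at infinity, over extension fields, or carry multiplicity).


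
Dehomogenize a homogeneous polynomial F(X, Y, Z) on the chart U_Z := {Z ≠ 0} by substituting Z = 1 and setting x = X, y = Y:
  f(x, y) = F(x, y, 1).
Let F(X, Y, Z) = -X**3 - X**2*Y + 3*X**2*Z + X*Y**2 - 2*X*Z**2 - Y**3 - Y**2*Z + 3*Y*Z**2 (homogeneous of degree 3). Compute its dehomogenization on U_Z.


f(x, y) = -x**3 - x**2*y + 3*x**2 + x*y**2 - 2*x - y**3 - y**2 + 3*y

On U_Z we set Z = 1. Each monomial c·X^i·Y^j·Z^k in F becomes c·x^i·y^j·1^k = c·x^i·y^j.
Substituting Z = 1: F(X, Y, 1) = -x**3 - x**2*y + 3*x**2 + x*y**2 - 2*x - y**3 - y**2 + 3*y.
Note: deg(f) ≤ deg(F) = 3; strict inequality happens when F is divisible by Z (lost terms).


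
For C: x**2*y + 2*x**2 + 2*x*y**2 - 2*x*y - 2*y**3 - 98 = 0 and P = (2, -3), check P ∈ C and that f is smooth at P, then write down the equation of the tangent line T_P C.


Tangent line at P: 20*x - 78*y - 274 = 0.

Step 1: f(2, -3) = 0, so P lies on C.
Step 2: partial derivatives
  f_x(x, y) = 2*x*y + 4*x + 2*y**2 - 2*y, f_y(x, y) = x**2 + 4*x*y - 2*x - 6*y**2.
  f_x(P) = 20, f_y(P) = -78 (gradient nonzero, so P is smooth).
Step 3: tangent line at P: 20·(x − 2) + -78·(y − -3) = 0.
Expanding: 20*x - 78*y - 274 = 0.


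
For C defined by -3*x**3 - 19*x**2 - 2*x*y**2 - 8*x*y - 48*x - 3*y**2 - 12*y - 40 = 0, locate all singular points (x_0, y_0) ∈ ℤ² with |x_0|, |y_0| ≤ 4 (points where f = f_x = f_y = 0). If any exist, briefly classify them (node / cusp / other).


Singular points: {(-2, -2)}; classification: node.

Compute partial derivatives:
  f_x = -9*x**2 - 38*x - 2*y**2 - 8*y - 48.
  f_y = -4*x*y - 8*x - 6*y - 12.
Scan x_0 ∈ {−4, ..., 4}. For each x_0, f_y(x_0, y) is a polynomial in y; find its integer roots y ∈ {−4, ..., 4}, then test f_x and f at those candidates.
  x = -4: f_y(-4, y) = 10*y + 20; vanishes at y ∈ {-2}. (-4, -2): f_x = -32 ≠ 0.
  x = -3: f_y(-3, y) = 6*y + 12; vanishes at y ∈ {-2}. (-3, -2): f_x = -7 ≠ 0.
  x = -2: f_y(-2, y) = 2*y + 4; vanishes at y ∈ {-2}. (-2, -2): f_x = 0, f = 0 — SINGULAR.
  x = -1: f_y(-1, y) = -2*y - 4; vanishes at y ∈ {-2}. (-1, -2): f_x = -11 ≠ 0.
  x = 0: f_y(0, y) = -6*y - 12; vanishes at y ∈ {-2}. (0, -2): f_x = -40 ≠ 0.
  x = 1: f_y(1, y) = -10*y - 20; vanishes at y ∈ {-2}. (1, -2): f_x = -87 ≠ 0.
  x = 2: f_y(2, y) = -14*y - 28; vanishes at y ∈ {-2}. (2, -2): f_x = -152 ≠ 0.
  x = 3: f_y(3, y) = -18*y - 36; vanishes at y ∈ {-2}. (3, -2): f_x = -235 ≠ 0.
  x = 4: f_y(4, y) = -22*y - 44; vanishes at y ∈ {-2}. (4, -2): f_x = -336 ≠ 0.
Only singular point on the grid: (-2, -2).
Classify: substitute x = -2 + u, y = -2 + v and expand: f = -3*u**3 - u**2 - 2*u*v**2 + v**2.
No constant or linear terms (consistent with a singular point). Quadratic part: -u**2 + v**2. Cubic part: -3*u**3 - 2*u*v**2.
The quadratic part v**2 - u**2 = (v − u)(v + u) splits into two distinct linear factors, so there are two distinct tangent lines y − -2 = ±(x − -2) — this is a node (ordinary double point).
Classification: node.


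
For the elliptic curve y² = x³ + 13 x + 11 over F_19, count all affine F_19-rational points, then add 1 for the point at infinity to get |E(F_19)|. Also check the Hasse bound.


Affine points = {(0, 7), (0, 12), (1, 5), (1, 14), (2, 8), (2, 11), (3, 1), (3, 18), (5, 7), (5, 12), (6, 1), (6, 18), (8, 0), (10, 1), (10, 18), (14, 7), (14, 12), (15, 3), (15, 16), (18, 4), (18, 15)}; affine count = 21; |E(F_19)| = 22.

Discriminant check: Δ ∝ 4a³ + 27b² = 4·13³ + 27·11² = 4·2197 + 27·121 ≡ 9 (mod 19). Nonzero ⇒ E is nonsingular.
For each x ∈ F_19, compute rhs = x³ + 13·x + 11 mod 19, then count y ∈ F_19 with y² ≡ rhs.
  x = 0: rhs = 11, matching y values: 7, 12 (2 points).
  x = 1: rhs = 6, matching y values: 5, 14 (2 points).
  x = 2: rhs = 7, matching y values: 8, 11 (2 points).
  x = 3: rhs = 1, matching y values: 1, 18 (2 points).
  x = 4: rhs = 13, matching y values: none (0 points).
  x = 5: rhs = 11, matching y values: 7, 12 (2 points).
  x = 6: rhs = 1, matching y values: 1, 18 (2 points).
  x = 7: rhs = 8, matching y values: none (0 points).
  x = 8: rhs = 0, matching y values: 0 (1 points).
  x = 9: rhs = 2, matching y values: none (0 points).
  x = 10: rhs = 1, matching y values: 1, 18 (2 points).
  x = 11: rhs = 3, matching y values: none (0 points).
  x = 12: rhs = 14, matching y values: none (0 points).
  x = 13: rhs = 2, matching y values: none (0 points).
  x = 14: rhs = 11, matching y values: 7, 12 (2 points).
  x = 15: rhs = 9, matching y values: 3, 16 (2 points).
  x = 16: rhs = 2, matching y values: none (0 points).
  x = 17: rhs = 15, matching y values: none (0 points).
  x = 18: rhs = 16, matching y values: 4, 15 (2 points).
Total affine count: 21.
Full point count |E(F_19)| = 21 + 1 = 22.
Hasse bound: |22 − (19+1)| = |2| = 2 ≤ 2√19 ≈ 8.7178 ✓.


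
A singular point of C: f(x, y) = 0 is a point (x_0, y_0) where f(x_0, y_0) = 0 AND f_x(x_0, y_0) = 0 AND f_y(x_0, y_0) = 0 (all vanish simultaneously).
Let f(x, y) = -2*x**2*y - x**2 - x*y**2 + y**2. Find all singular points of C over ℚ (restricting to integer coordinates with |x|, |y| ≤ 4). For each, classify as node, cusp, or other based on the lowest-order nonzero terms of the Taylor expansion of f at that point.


Singular points: {(0, 0)}; classification: node.

Compute partial derivatives:
  f_x = -4*x*y - 2*x - y**2.
  f_y = -2*x**2 - 2*x*y + 2*y.
Scan x_0 ∈ {−4, ..., 4}. For each x_0, f_y(x_0, y) is a polynomial in y; find its integer roots y ∈ {−4, ..., 4}, then test f_x and f at those candidates.
  x = -4: f_y(-4, y) = 10*y - 32; no integer root y with |y| ≤ 4.
  x = -3: f_y(-3, y) = 8*y - 18; no integer root y with |y| ≤ 4.
  x = -2: f_y(-2, y) = 6*y - 8; no integer root y with |y| ≤ 4.
  x = -1: f_y(-1, y) = 4*y - 2; no integer root y with |y| ≤ 4.
  x = 0: f_y(0, y) = 2*y; vanishes at y ∈ {0}. (0, 0): f_x = 0, f = 0 — SINGULAR.
  x = 1: f_y(1, y) = -2; no integer root y with |y| ≤ 4.
  x = 2: f_y(2, y) = -2*y - 8; vanishes at y ∈ {-4}. (2, -4): f_x = 12 ≠ 0.
  x = 3: f_y(3, y) = -4*y - 18; no integer root y with |y| ≤ 4.
  x = 4: f_y(4, y) = -6*y - 32; no integer root y with |y| ≤ 4.
Only singular point on the grid: (0, 0).
Classify: substitute x = 0 + u, y = 0 + v and expand: f = -2*u**2*v - u**2 - u*v**2 + v**2.
No constant or linear terms (consistent with a singular point). Quadratic part: -u**2 + v**2. Cubic part: -2*u**2*v - u*v**2.
The quadratic part v**2 - u**2 = (v − u)(v + u) splits into two distinct linear factors, so there are two distinct tangent lines y − 0 = ±(x − 0) — this is a node (ordinary double point).
Classification: node.


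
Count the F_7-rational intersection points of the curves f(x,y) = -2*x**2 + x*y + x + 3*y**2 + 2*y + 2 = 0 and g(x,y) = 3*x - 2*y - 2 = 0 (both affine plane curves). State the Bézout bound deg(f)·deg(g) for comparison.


Common zeros: ∅; count = 0; Bézout bound = 2.

deg(f) = 2, deg(g) = 1, so Bézout bound = 2.
Scan x ∈ F_7. For each x, list the y ∈ F_7 with f(x, y) ≡ 0 and those with g(x, y) ≡ 0 (mod 7); the common zeros in that column are the intersection.
  x = 0: f ≡ 0 at y ∈ {1, 3}; g ≡ 0 at y ∈ {6}; common: ∅.
  x = 1: f ≡ 0 at y ∈ {1, 5}; g ≡ 0 at y ∈ {4}; common: ∅.
  x = 2: f ≡ 0 at y ∈ {3, 5}; g ≡ 0 at y ∈ {2}; common: ∅.
  x = 3: f ≡ 0 at y ∈ ∅; g ≡ 0 at y ∈ {0}; common: ∅.
  x = 4: f ≡ 0 at y ∈ ∅; g ≡ 0 at y ∈ {5}; common: ∅.
  x = 5: f ≡ 0 at y ∈ ∅; g ≡ 0 at y ∈ {3}; common: ∅.
  x = 6: f ≡ 0 at y ∈ ∅; g ≡ 0 at y ∈ {1}; common: ∅.
Collecting: common zeros = ∅, so the count is 0.
Comparison with the Bézout bound: 0 ≤ 2 = deg(f)·deg(g), as expected for curves with no common component (the affine F_7-count falls short of the bound because intersections may lie at infinity, over extension fields, or carry multiplicity).


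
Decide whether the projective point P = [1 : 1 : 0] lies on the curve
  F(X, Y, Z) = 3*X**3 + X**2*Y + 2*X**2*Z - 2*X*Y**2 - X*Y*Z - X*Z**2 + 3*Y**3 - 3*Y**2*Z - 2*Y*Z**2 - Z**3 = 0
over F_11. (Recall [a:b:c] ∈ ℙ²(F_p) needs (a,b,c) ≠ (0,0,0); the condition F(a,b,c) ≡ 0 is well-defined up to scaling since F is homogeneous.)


F(1,1,0) ≡ 5 (mod 11); P is NOT on the curve.

Evaluate F(1, 1, 0) term-by-term (mod 11).
  3*X**3 ↦ 3·1·1·1 = 3
  X**2*Y ↦ 1·1·1·1 = 1
  2*X**2*Z ↦ 2·1·1·0 = 0
  -2*X*Y**2 ↦ -2·1·1·1 = -2
  -X*Y*Z ↦ -1·1·1·0 = 0
  -X*Z**2 ↦ -1·1·1·0 = 0
  3*Y**3 ↦ 3·1·1·1 = 3
  -3*Y**2*Z ↦ -3·1·1·0 = 0
  -2*Y*Z**2 ↦ -2·1·1·0 = 0
  -Z**3 ↦ -1·1·1·0 = 0
Sum: F(1, 1, 0) = (3) + (1) + (0) + (-2) + (0) + (0) + (3) + (0) + (0) + (0) = 5.
Reducing mod 11: 5 ≡ 5 (mod 11).
Since F(a, b, c) ≡ 5 ≠ 0 (mod 11), P does NOT lie on the curve.


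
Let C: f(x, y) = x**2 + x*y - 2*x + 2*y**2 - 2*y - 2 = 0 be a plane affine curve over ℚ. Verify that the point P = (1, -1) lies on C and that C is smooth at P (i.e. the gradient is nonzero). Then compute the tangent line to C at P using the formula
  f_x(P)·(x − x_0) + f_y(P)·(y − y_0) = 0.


Tangent line at P: -x - 5*y - 4 = 0.

Step 1: f(1, -1) = 0, so P lies on C.
Step 2: partial derivatives
  f_x(x, y) = 2*x + y - 2, f_y(x, y) = x + 4*y - 2.
  f_x(P) = -1, f_y(P) = -5 (gradient nonzero, so P is smooth).
Step 3: tangent line at P: -1·(x − 1) + -5·(y − -1) = 0.
Expanding: -x - 5*y - 4 = 0.


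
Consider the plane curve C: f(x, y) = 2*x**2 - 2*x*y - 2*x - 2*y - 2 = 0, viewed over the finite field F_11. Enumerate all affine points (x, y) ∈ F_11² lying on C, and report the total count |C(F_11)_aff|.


Affine F_11-points: {(0, 10), (1, 5), (2, 4), (3, 4), (4, 0), (5, 5), (6, 1), (7, 1), (8, 0), (9, 6)}; count = 10.

For each of the 121 pairs (x, y) ∈ F_11², evaluate f(x, y) mod 11. Record the zeros.
  x = 0: [0↦9, 1↦7, 2↦5, 3↦3, 4↦1, 5↦10, 6↦8, 7↦6, 8↦4, 9↦2, 10↦0]  zeros at y ∈ {10}
  x = 1: [0↦9, 1↦5, 2↦1, 3↦8, 4↦4, 5↦0, 6↦7, 7↦3, 8↦10, 9↦6, 10↦2]  zeros at y ∈ {5}
  x = 2: [0↦2, 1↦7, 2↦1, 3↦6, 4↦0, 5↦5, 6↦10, 7↦4, 8↦9, 9↦3, 10↦8]  zeros at y ∈ {4}
  x = 3: [0↦10, 1↦2, 2↦5, 3↦8, 4↦0, 5↦3, 6↦6, 7↦9, 8↦1, 9↦4, 10↦7]  zeros at y ∈ {4}
  x = 4: [0↦0, 1↦1, 2↦2, 3↦3, 4↦4, 5↦5, 6↦6, 7↦7, 8↦8, 9↦9, 10↦10]  zeros at y ∈ {0}
  x = 5: [0↦5, 1↦4, 2↦3, 3↦2, 4↦1, 5↦0, 6↦10, 7↦9, 8↦8, 9↦7, 10↦6]  zeros at y ∈ {5}
  x = 6: [0↦3, 1↦0, 2↦8, 3↦5, 4↦2, 5↦10, 6↦7, 7↦4, 8↦1, 9↦9, 10↦6]  zeros at y ∈ {1}
  x = 7: [0↦5, 1↦0, 2↦6, 3↦1, 4↦7, 5↦2, 6↦8, 7↦3, 8↦9, 9↦4, 10↦10]  zeros at y ∈ {1}
  x = 8: [0↦0, 1↦4, 2↦8, 3↦1, 4↦5, 5↦9, 6↦2, 7↦6, 8↦10, 9↦3, 10↦7]  zeros at y ∈ {0}
  x = 9: [0↦10, 1↦1, 2↦3, 3↦5, 4↦7, 5↦9, 6↦0, 7↦2, 8↦4, 9↦6, 10↦8]  zeros at y ∈ {6}
  x = 10: [0↦2, 1↦2, 2↦2, 3↦2, 4↦2, 5↦2, 6↦2, 7↦2, 8↦2, 9↦2, 10↦2]  zeros at y ∈ ∅
Collecting zeros: affine points = {(0, 10), (1, 5), (2, 4), (3, 4), (4, 0), (5, 5), (6, 1), (7, 1), (8, 0), (9, 6)}.
Total count |C(F_11)_aff| = 10.


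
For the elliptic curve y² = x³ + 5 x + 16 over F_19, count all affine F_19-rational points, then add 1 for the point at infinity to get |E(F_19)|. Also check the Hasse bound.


Affine points = {(0, 4), (0, 15), (3, 1), (3, 18), (4, 9), (4, 10), (8, 6), (8, 13), (9, 7), (9, 12), (13, 6), (13, 13), (17, 6), (17, 13)}; affine count = 14; |E(F_19)| = 15.

Discriminant check: Δ ∝ 4a³ + 27b² = 4·5³ + 27·16² = 4·125 + 27·256 ≡ 2 (mod 19). Nonzero ⇒ E is nonsingular.
For each x ∈ F_19, compute rhs = x³ + 5·x + 16 mod 19, then count y ∈ F_19 with y² ≡ rhs.
  x = 0: rhs = 16, matching y values: 4, 15 (2 points).
  x = 1: rhs = 3, matching y values: none (0 points).
  x = 2: rhs = 15, matching y values: none (0 points).
  x = 3: rhs = 1, matching y values: 1, 18 (2 points).
  x = 4: rhs = 5, matching y values: 9, 10 (2 points).
  x = 5: rhs = 14, matching y values: none (0 points).
  x = 6: rhs = 15, matching y values: none (0 points).
  x = 7: rhs = 14, matching y values: none (0 points).
  x = 8: rhs = 17, matching y values: 6, 13 (2 points).
  x = 9: rhs = 11, matching y values: 7, 12 (2 points).
  x = 10: rhs = 2, matching y values: none (0 points).
  x = 11: rhs = 15, matching y values: none (0 points).
  x = 12: rhs = 18, matching y values: none (0 points).
  x = 13: rhs = 17, matching y values: 6, 13 (2 points).
  x = 14: rhs = 18, matching y values: none (0 points).
  x = 15: rhs = 8, matching y values: none (0 points).
  x = 16: rhs = 12, matching y values: none (0 points).
  x = 17: rhs = 17, matching y values: 6, 13 (2 points).
  x = 18: rhs = 10, matching y values: none (0 points).
Total affine count: 14.
Full point count |E(F_19)| = 14 + 1 = 15.
Hasse bound: |15 − (19+1)| = |-5| = 5 ≤ 2√19 ≈ 8.7178 ✓.


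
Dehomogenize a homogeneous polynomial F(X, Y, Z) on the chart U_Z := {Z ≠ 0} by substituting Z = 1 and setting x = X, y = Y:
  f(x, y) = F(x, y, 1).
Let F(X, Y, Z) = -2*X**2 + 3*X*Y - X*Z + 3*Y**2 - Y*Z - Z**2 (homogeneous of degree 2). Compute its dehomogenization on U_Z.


f(x, y) = -2*x**2 + 3*x*y - x + 3*y**2 - y - 1

On U_Z we set Z = 1. Each monomial c·X^i·Y^j·Z^k in F becomes c·x^i·y^j·1^k = c·x^i·y^j.
Substituting Z = 1: F(X, Y, 1) = -2*x**2 + 3*x*y - x + 3*y**2 - y - 1.
Note: deg(f) ≤ deg(F) = 2; strict inequality happens when F is divisible by Z (lost terms).


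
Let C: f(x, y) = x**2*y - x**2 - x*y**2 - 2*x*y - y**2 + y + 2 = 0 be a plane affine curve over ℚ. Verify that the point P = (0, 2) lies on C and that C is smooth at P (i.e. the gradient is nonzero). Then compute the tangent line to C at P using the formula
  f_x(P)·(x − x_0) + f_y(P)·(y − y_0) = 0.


Tangent line at P: -8*x - 3*y + 6 = 0.

Step 1: f(0, 2) = 0, so P lies on C.
Step 2: partial derivatives
  f_x(x, y) = 2*x*y - 2*x - y**2 - 2*y, f_y(x, y) = x**2 - 2*x*y - 2*x - 2*y + 1.
  f_x(P) = -8, f_y(P) = -3 (gradient nonzero, so P is smooth).
Step 3: tangent line at P: -8·(x − 0) + -3·(y − 2) = 0.
Expanding: -8*x - 3*y + 6 = 0.


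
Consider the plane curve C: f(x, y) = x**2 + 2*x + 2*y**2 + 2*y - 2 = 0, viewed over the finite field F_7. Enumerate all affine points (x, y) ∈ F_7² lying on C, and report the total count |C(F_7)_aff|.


Affine F_7-points: {(6, 3)}; count = 1.

For each of the 49 pairs (x, y) ∈ F_7², evaluate f(x, y) mod 7. Record the zeros.
  x = 0: [0↦5, 1↦2, 2↦3, 3↦1, 4↦3, 5↦2, 6↦5]  zeros at y ∈ ∅
  x = 1: [0↦1, 1↦5, 2↦6, 3↦4, 4↦6, 5↦5, 6↦1]  zeros at y ∈ ∅
  x = 2: [0↦6, 1↦3, 2↦4, 3↦2, 4↦4, 5↦3, 6↦6]  zeros at y ∈ ∅
  x = 3: [0↦6, 1↦3, 2↦4, 3↦2, 4↦4, 5↦3, 6↦6]  zeros at y ∈ ∅
  x = 4: [0↦1, 1↦5, 2↦6, 3↦4, 4↦6, 5↦5, 6↦1]  zeros at y ∈ ∅
  x = 5: [0↦5, 1↦2, 2↦3, 3↦1, 4↦3, 5↦2, 6↦5]  zeros at y ∈ ∅
  x = 6: [0↦4, 1↦1, 2↦2, 3↦0, 4↦2, 5↦1, 6↦4]  zeros at y ∈ {3}
Collecting zeros: affine points = {(6, 3)}.
Total count |C(F_7)_aff| = 1.


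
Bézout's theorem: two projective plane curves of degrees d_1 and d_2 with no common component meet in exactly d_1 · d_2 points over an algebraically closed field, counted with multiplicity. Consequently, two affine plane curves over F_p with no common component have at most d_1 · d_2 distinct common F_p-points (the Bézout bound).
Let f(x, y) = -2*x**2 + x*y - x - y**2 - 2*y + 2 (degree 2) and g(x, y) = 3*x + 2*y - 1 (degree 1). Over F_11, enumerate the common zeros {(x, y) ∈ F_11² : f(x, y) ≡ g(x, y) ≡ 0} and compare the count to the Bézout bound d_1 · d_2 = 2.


Common zeros: {(7, 1), (9, 9)}; count = 2; Bézout bound = 2.

deg(f) = 2, deg(g) = 1, so Bézout bound = 2.
Scan x ∈ F_11. For each x, list the y ∈ F_11 with f(x, y) ≡ 0 and those with g(x, y) ≡ 0 (mod 11); the common zeros in that column are the intersection.
  x = 0: f ≡ 0 at y ∈ {4, 5}; g ≡ 0 at y ∈ {6}; common: ∅.
  x = 1: f ≡ 0 at y ∈ ∅; g ≡ 0 at y ∈ {10}; common: ∅.
  x = 2: f ≡ 0 at y ∈ {5, 6}; g ≡ 0 at y ∈ {3}; common: ∅.
  x = 3: f ≡ 0 at y ∈ ∅; g ≡ 0 at y ∈ {7}; common: ∅.
  x = 4: f ≡ 0 at y ∈ {1}; g ≡ 0 at y ∈ {0}; common: ∅.
  x = 5: f ≡ 0 at y ∈ ∅; g ≡ 0 at y ∈ {4}; common: ∅.
  x = 6: f ≡ 0 at y ∈ {6, 9}; g ≡ 0 at y ∈ {8}; common: ∅.
  x = 7: f ≡ 0 at y ∈ {1, 4}; g ≡ 0 at y ∈ {1}; common: {1}.
  x = 8: f ≡ 0 at y ∈ ∅; g ≡ 0 at y ∈ {5}; common: ∅.
  x = 9: f ≡ 0 at y ∈ {9}; g ≡ 0 at y ∈ {9}; common: {9}.
  x = 10: f ≡ 0 at y ∈ ∅; g ≡ 0 at y ∈ {2}; common: ∅.
Collecting: common zeros = {(7, 1), (9, 9)}, so the count is 2.
Comparison with the Bézout bound: 2 ≤ 2 = deg(f)·deg(g), as expected for curves with no common component (the bound is attained).


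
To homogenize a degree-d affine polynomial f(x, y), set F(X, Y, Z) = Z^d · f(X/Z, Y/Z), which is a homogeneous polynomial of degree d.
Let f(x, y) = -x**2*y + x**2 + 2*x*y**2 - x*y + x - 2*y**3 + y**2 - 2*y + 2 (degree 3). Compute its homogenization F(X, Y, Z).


F(X, Y, Z) = -X**2*Y + X**2*Z + 2*X*Y**2 - X*Y*Z + X*Z**2 - 2*Y**3 + Y**2*Z - 2*Y*Z**2 + 2*Z**3

deg(f) = 3.
Substitute x = X/Z, y = Y/Z into f, then multiply by Z^3.
  monomial -1·x^2·y^1 ↦ -1·X^2·Y^1·Z^0.
  monomial 1·x^2·y^0 ↦ 1·X^2·Y^0·Z^1.
  monomial 2·x^1·y^2 ↦ 2·X^1·Y^2·Z^0.
  monomial -1·x^1·y^1 ↦ -1·X^1·Y^1·Z^1.
  monomial 1·x^1·y^0 ↦ 1·X^1·Y^0·Z^2.
  monomial -2·x^0·y^3 ↦ -2·X^0·Y^3·Z^0.
  monomial 1·x^0·y^2 ↦ 1·X^0·Y^2·Z^1.
  monomial -2·x^0·y^1 ↦ -2·X^0·Y^1·Z^2.
  monomial 2·x^0·y^0 ↦ 2·X^0·Y^0·Z^3.
Collecting: F(X, Y, Z) = -X**2*Y + X**2*Z + 2*X*Y**2 - X*Y*Z + X*Z**2 - 2*Y**3 + Y**2*Z - 2*Y*Z**2 + 2*Z**3.


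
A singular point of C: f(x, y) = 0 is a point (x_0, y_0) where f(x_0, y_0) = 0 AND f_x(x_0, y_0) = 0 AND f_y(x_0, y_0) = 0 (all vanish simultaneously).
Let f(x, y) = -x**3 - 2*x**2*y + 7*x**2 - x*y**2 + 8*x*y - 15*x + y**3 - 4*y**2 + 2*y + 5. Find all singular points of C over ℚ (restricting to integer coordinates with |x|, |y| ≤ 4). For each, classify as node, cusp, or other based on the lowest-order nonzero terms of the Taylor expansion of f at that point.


Singular points: {(1, 2)}; classification: cusp.

Compute partial derivatives:
  f_x = -3*x**2 - 4*x*y + 14*x - y**2 + 8*y - 15.
  f_y = -2*x**2 - 2*x*y + 8*x + 3*y**2 - 8*y + 2.
Scan x_0 ∈ {−4, ..., 4}. For each x_0, f_y(x_0, y) is a polynomial in y; find its integer roots y ∈ {−4, ..., 4}, then test f_x and f at those candidates.
  x = -4: f_y(-4, y) = 3*y**2 - 62; no integer root y with |y| ≤ 4.
  x = -3: f_y(-3, y) = 3*y**2 - 2*y - 40; vanishes at y ∈ {4}. (-3, 4): f_x = -20 ≠ 0.
  x = -2: f_y(-2, y) = 3*y**2 - 4*y - 22; no integer root y with |y| ≤ 4.
  x = -1: f_y(-1, y) = 3*y**2 - 6*y - 8; no integer root y with |y| ≤ 4.
  x = 0: f_y(0, y) = 3*y**2 - 8*y + 2; no integer root y with |y| ≤ 4.
  x = 1: f_y(1, y) = 3*y**2 - 10*y + 8; vanishes at y ∈ {2}. (1, 2): f_x = 0, f = 0 — SINGULAR.
  x = 2: f_y(2, y) = 3*y**2 - 12*y + 10; no integer root y with |y| ≤ 4.
  x = 3: f_y(3, y) = 3*y**2 - 14*y + 8; vanishes at y ∈ {4}. (3, 4): f_x = -32 ≠ 0.
  x = 4: f_y(4, y) = 3*y**2 - 16*y + 2; no integer root y with |y| ≤ 4.
Only singular point on the grid: (1, 2).
Classify: substitute x = 1 + u, y = 2 + v and expand: f = -u**3 - 2*u**2*v - u*v**2 + v**3 + v**2.
No constant or linear terms (consistent with a singular point). Quadratic part: v**2. Cubic part: -u**3 - 2*u**2*v - u*v**2 + v**3.
The quadratic part v**2 is a perfect square, so there is a single (double) tangent line v = 0, i.e. y = 2. Restricting the cubic part to that line (v = 0) leaves -u**3 ≠ 0, so f is not divisible by v and the branch is v² ≈ u**3 to lowest order — this is a cusp.
Classification: cusp.


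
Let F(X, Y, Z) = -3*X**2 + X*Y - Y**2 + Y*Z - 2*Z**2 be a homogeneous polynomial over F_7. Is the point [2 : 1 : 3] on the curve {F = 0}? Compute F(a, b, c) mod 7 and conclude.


F(2,1,3) ≡ 2 (mod 7); P is NOT on the curve.

Evaluate F(2, 1, 3) term-by-term (mod 7).
  -3*X**2 ↦ -3·4·1·1 = -12
  X*Y ↦ 1·2·1·1 = 2
  -Y**2 ↦ -1·1·1·1 = -1
  Y*Z ↦ 1·1·1·3 = 3
  -2*Z**2 ↦ -2·1·1·9 = -18
Sum: F(2, 1, 3) = (-12) + (2) + (-1) + (3) + (-18) = -26.
Reducing mod 7: -26 ≡ 2 (mod 7).
Since F(a, b, c) ≡ 2 ≠ 0 (mod 7), P does NOT lie on the curve.


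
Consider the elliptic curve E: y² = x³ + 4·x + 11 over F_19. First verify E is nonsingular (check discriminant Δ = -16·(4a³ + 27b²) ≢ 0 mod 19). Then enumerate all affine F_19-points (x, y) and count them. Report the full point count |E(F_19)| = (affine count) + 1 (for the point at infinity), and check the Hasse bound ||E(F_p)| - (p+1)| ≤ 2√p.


Affine points = {(0, 7), (0, 12), (1, 4), (1, 15), (5, 2), (5, 17), (6, 2), (6, 17), (8, 2), (8, 17), (9, 4), (9, 15), (10, 5), (10, 14), (12, 1), (12, 18), (15, 8), (15, 11), (18, 5), (18, 14)}; affine count = 20; |E(F_19)| = 21.

Discriminant check: Δ ∝ 4a³ + 27b² = 4·4³ + 27·11² = 4·64 + 27·121 ≡ 8 (mod 19). Nonzero ⇒ E is nonsingular.
For each x ∈ F_19, compute rhs = x³ + 4·x + 11 mod 19, then count y ∈ F_19 with y² ≡ rhs.
  x = 0: rhs = 11, matching y values: 7, 12 (2 points).
  x = 1: rhs = 16, matching y values: 4, 15 (2 points).
  x = 2: rhs = 8, matching y values: none (0 points).
  x = 3: rhs = 12, matching y values: none (0 points).
  x = 4: rhs = 15, matching y values: none (0 points).
  x = 5: rhs = 4, matching y values: 2, 17 (2 points).
  x = 6: rhs = 4, matching y values: 2, 17 (2 points).
  x = 7: rhs = 2, matching y values: none (0 points).
  x = 8: rhs = 4, matching y values: 2, 17 (2 points).
  x = 9: rhs = 16, matching y values: 4, 15 (2 points).
  x = 10: rhs = 6, matching y values: 5, 14 (2 points).
  x = 11: rhs = 18, matching y values: none (0 points).
  x = 12: rhs = 1, matching y values: 1, 18 (2 points).
  x = 13: rhs = 18, matching y values: none (0 points).
  x = 14: rhs = 18, matching y values: none (0 points).
  x = 15: rhs = 7, matching y values: 8, 11 (2 points).
  x = 16: rhs = 10, matching y values: none (0 points).
  x = 17: rhs = 14, matching y values: none (0 points).
  x = 18: rhs = 6, matching y values: 5, 14 (2 points).
Total affine count: 20.
Full point count |E(F_19)| = 20 + 1 = 21.
Hasse bound: |21 − (19+1)| = |1| = 1 ≤ 2√19 ≈ 8.7178 ✓.


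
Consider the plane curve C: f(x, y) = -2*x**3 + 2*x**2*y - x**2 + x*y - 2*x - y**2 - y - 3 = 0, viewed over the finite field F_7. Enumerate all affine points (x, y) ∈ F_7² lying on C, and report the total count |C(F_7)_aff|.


Affine F_7-points: {(1, 1), (2, 4), (2, 5), (3, 3), (5, 6), (6, 0)}; count = 6.

For each of the 49 pairs (x, y) ∈ F_7², evaluate f(x, y) mod 7. Record the zeros.
  x = 0: [0↦4, 1↦2, 2↦5, 3↦6, 4↦5, 5↦2, 6↦4]  zeros at y ∈ ∅
  x = 1: [0↦6, 1↦0, 2↦6, 3↦3, 4↦5, 5↦5, 6↦3]  zeros at y ∈ {1}
  x = 2: [0↦1, 1↦2, 2↦1, 3↦5, 4↦0, 5↦0, 6↦5]  zeros at y ∈ {4, 5}
  x = 3: [0↦5, 1↦3, 2↦6, 3↦0, 4↦6, 5↦3, 6↦5]  zeros at y ∈ {3}
  x = 4: [0↦6, 1↦5, 2↦2, 3↦4, 4↦4, 5↦2, 6↦5]  zeros at y ∈ ∅
  x = 5: [0↦6, 1↦3, 2↦5, 3↦5, 4↦3, 5↦6, 6↦0]  zeros at y ∈ {6}
  x = 6: [0↦0, 1↦6, 2↦3, 3↦5, 4↦5, 5↦3, 6↦6]  zeros at y ∈ {0}
Collecting zeros: affine points = {(1, 1), (2, 4), (2, 5), (3, 3), (5, 6), (6, 0)}.
Total count |C(F_7)_aff| = 6.


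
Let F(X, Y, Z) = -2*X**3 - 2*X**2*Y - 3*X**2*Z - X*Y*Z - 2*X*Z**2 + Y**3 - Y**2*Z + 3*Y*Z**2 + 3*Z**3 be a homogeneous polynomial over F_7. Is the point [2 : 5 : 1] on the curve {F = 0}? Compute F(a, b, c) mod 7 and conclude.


F(2,5,1) ≡ 1 (mod 7); P is NOT on the curve.

Evaluate F(2, 5, 1) term-by-term (mod 7).
  -2*X**3 ↦ -2·8·1·1 = -16
  -2*X**2*Y ↦ -2·4·5·1 = -40
  -3*X**2*Z ↦ -3·4·1·1 = -12
  -X*Y*Z ↦ -1·2·5·1 = -10
  -2*X*Z**2 ↦ -2·2·1·1 = -4
  Y**3 ↦ 1·1·125·1 = 125
  -Y**2*Z ↦ -1·1·25·1 = -25
  3*Y*Z**2 ↦ 3·1·5·1 = 15
  3*Z**3 ↦ 3·1·1·1 = 3
Sum: F(2, 5, 1) = (-16) + (-40) + (-12) + (-10) + (-4) + (125) + (-25) + (15) + (3) = 36.
Reducing mod 7: 36 ≡ 1 (mod 7).
Since F(a, b, c) ≡ 1 ≠ 0 (mod 7), P does NOT lie on the curve.


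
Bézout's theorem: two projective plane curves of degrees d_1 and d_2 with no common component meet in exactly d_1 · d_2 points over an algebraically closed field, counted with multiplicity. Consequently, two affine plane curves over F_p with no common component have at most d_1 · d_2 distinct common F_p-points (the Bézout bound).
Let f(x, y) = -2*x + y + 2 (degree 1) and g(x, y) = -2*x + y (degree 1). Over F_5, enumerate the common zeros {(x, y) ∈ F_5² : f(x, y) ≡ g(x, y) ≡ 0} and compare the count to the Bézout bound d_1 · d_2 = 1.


Common zeros: ∅; count = 0; Bézout bound = 1.

deg(f) = 1, deg(g) = 1, so Bézout bound = 1.
Scan x ∈ F_5. For each x, list the y ∈ F_5 with f(x, y) ≡ 0 and those with g(x, y) ≡ 0 (mod 5); the common zeros in that column are the intersection.
  x = 0: f ≡ 0 at y ∈ {3}; g ≡ 0 at y ∈ {0}; common: ∅.
  x = 1: f ≡ 0 at y ∈ {0}; g ≡ 0 at y ∈ {2}; common: ∅.
  x = 2: f ≡ 0 at y ∈ {2}; g ≡ 0 at y ∈ {4}; common: ∅.
  x = 3: f ≡ 0 at y ∈ {4}; g ≡ 0 at y ∈ {1}; common: ∅.
  x = 4: f ≡ 0 at y ∈ {1}; g ≡ 0 at y ∈ {3}; common: ∅.
Collecting: common zeros = ∅, so the count is 0.
Comparison with the Bézout bound: 0 ≤ 1 = deg(f)·deg(g), as expected for curves with no common component (the affine F_5-count falls short of the bound because intersections may lie at infinity, over extension fields, or carry multiplicity).


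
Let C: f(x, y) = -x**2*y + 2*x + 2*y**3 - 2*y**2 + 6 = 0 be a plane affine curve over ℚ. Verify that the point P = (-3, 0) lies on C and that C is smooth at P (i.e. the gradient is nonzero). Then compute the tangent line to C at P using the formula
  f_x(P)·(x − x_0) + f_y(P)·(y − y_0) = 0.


Tangent line at P: 2*x - 9*y + 6 = 0.

Step 1: f(-3, 0) = 0, so P lies on C.
Step 2: partial derivatives
  f_x(x, y) = -2*x*y + 2, f_y(x, y) = -x**2 + 6*y**2 - 4*y.
  f_x(P) = 2, f_y(P) = -9 (gradient nonzero, so P is smooth).
Step 3: tangent line at P: 2·(x − -3) + -9·(y − 0) = 0.
Expanding: 2*x - 9*y + 6 = 0.


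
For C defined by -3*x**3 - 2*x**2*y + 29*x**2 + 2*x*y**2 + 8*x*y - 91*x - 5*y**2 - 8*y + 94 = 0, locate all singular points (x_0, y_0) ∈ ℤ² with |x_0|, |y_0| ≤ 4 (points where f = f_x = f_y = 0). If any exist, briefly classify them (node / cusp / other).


Singular points: {(3, 1)}; classification: cusp.

Compute partial derivatives:
  f_x = -9*x**2 - 4*x*y + 58*x + 2*y**2 + 8*y - 91.
  f_y = -2*x**2 + 4*x*y + 8*x - 10*y - 8.
Scan x_0 ∈ {−4, ..., 4}. For each x_0, f_y(x_0, y) is a polynomial in y; find its integer roots y ∈ {−4, ..., 4}, then test f_x and f at those candidates.
  x = -4: f_y(-4, y) = -26*y - 72; no integer root y with |y| ≤ 4.
  x = -3: f_y(-3, y) = -22*y - 50; no integer root y with |y| ≤ 4.
  x = -2: f_y(-2, y) = -18*y - 32; no integer root y with |y| ≤ 4.
  x = -1: f_y(-1, y) = -14*y - 18; no integer root y with |y| ≤ 4.
  x = 0: f_y(0, y) = -10*y - 8; no integer root y with |y| ≤ 4.
  x = 1: f_y(1, y) = -6*y - 2; no integer root y with |y| ≤ 4.
  x = 2: f_y(2, y) = -2*y; vanishes at y ∈ {0}. (2, 0): f_x = -11 ≠ 0.
  x = 3: f_y(3, y) = 2*y - 2; vanishes at y ∈ {1}. (3, 1): f_x = 0, f = 0 — SINGULAR.
  x = 4: f_y(4, y) = 6*y - 8; no integer root y with |y| ≤ 4.
Only singular point on the grid: (3, 1).
Classify: substitute x = 3 + u, y = 1 + v and expand: f = -3*u**3 - 2*u**2*v + 2*u*v**2 + v**2.
No constant or linear terms (consistent with a singular point). Quadratic part: v**2. Cubic part: -3*u**3 - 2*u**2*v + 2*u*v**2.
The quadratic part v**2 is a perfect square, so there is a single (double) tangent line v = 0, i.e. y = 1. Restricting the cubic part to that line (v = 0) leaves -3*u**3 ≠ 0, so f is not divisible by v and the branch is v² ≈ 3*u**3 to lowest order — this is a cusp.
Classification: cusp.


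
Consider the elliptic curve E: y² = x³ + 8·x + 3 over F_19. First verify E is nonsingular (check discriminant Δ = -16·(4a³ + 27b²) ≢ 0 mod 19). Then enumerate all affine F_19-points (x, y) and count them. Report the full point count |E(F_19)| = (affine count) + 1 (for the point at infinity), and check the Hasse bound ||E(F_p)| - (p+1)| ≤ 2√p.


Affine points = {(3, 4), (3, 15), (4, 2), (4, 17), (5, 4), (5, 15), (6, 1), (6, 18), (8, 3), (8, 16), (9, 5), (9, 14), (10, 0), (11, 4), (11, 15), (13, 9), (13, 10), (14, 3), (14, 16), (16, 3), (16, 16), (17, 6), (17, 13)}; affine count = 23; |E(F_19)| = 24.

Discriminant check: Δ ∝ 4a³ + 27b² = 4·8³ + 27·3² = 4·512 + 27·9 ≡ 11 (mod 19). Nonzero ⇒ E is nonsingular.
For each x ∈ F_19, compute rhs = x³ + 8·x + 3 mod 19, then count y ∈ F_19 with y² ≡ rhs.
  x = 0: rhs = 3, matching y values: none (0 points).
  x = 1: rhs = 12, matching y values: none (0 points).
  x = 2: rhs = 8, matching y values: none (0 points).
  x = 3: rhs = 16, matching y values: 4, 15 (2 points).
  x = 4: rhs = 4, matching y values: 2, 17 (2 points).
  x = 5: rhs = 16, matching y values: 4, 15 (2 points).
  x = 6: rhs = 1, matching y values: 1, 18 (2 points).
  x = 7: rhs = 3, matching y values: none (0 points).
  x = 8: rhs = 9, matching y values: 3, 16 (2 points).
  x = 9: rhs = 6, matching y values: 5, 14 (2 points).
  x = 10: rhs = 0, matching y values: 0 (1 points).
  x = 11: rhs = 16, matching y values: 4, 15 (2 points).
  x = 12: rhs = 3, matching y values: none (0 points).
  x = 13: rhs = 5, matching y values: 9, 10 (2 points).
  x = 14: rhs = 9, matching y values: 3, 16 (2 points).
  x = 15: rhs = 2, matching y values: none (0 points).
  x = 16: rhs = 9, matching y values: 3, 16 (2 points).
  x = 17: rhs = 17, matching y values: 6, 13 (2 points).
  x = 18: rhs = 13, matching y values: none (0 points).
Total affine count: 23.
Full point count |E(F_19)| = 23 + 1 = 24.
Hasse bound: |24 − (19+1)| = |4| = 4 ≤ 2√19 ≈ 8.7178 ✓.


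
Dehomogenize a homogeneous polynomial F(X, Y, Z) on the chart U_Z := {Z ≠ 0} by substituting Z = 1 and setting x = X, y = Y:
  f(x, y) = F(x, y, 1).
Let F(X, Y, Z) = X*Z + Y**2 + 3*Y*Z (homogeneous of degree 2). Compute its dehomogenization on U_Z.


f(x, y) = x + y**2 + 3*y

On U_Z we set Z = 1. Each monomial c·X^i·Y^j·Z^k in F becomes c·x^i·y^j·1^k = c·x^i·y^j.
Substituting Z = 1: F(X, Y, 1) = x + y**2 + 3*y.
Note: deg(f) ≤ deg(F) = 2; strict inequality happens when F is divisible by Z (lost terms).


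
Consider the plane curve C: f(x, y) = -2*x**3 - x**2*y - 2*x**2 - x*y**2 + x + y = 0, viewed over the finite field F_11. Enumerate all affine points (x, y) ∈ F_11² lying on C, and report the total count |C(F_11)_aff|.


Affine F_11-points: {(0, 0), (2, 0), (2, 4), (5, 2), (6, 1), (6, 6), (8, 0), (8, 10), (9, 8), (9, 10), (10, 1), (10, 10)}; count = 12.

For each of the 121 pairs (x, y) ∈ F_11², evaluate f(x, y) mod 11. Record the zeros.
  x = 0: [0↦0, 1↦1, 2↦2, 3↦3, 4↦4, 5↦5, 6↦6, 7↦7, 8↦8, 9↦9, 10↦10]  zeros at y ∈ {0}
  x = 1: [0↦8, 1↦7, 2↦4, 3↦10, 4↦3, 5↦5, 6↦5, 7↦3, 8↦10, 9↦4, 10↦7]  zeros at y ∈ ∅
  x = 2: [0↦0, 1↦6, 2↦8, 3↦6, 4↦0, 5↦1, 6↦9, 7↦2, 8↦2, 9↦9, 10↦1]  zeros at y ∈ {0, 4}
  x = 3: [0↦8, 1↦8, 2↦2, 3↦1, 4↦5, 5↦3, 6↦6, 7↦3, 8↦5, 9↦1, 10↦2]  zeros at y ∈ ∅
  x = 4: [0↦9, 1↦1, 2↦7, 3↦5, 4↦6, 5↦10, 6↦6, 7↦5, 8↦7, 9↦1, 10↦9]  zeros at y ∈ ∅
  x = 5: [0↦2, 1↦6, 2↦0, 3↦6, 4↦2, 5↦10, 6↦8, 7↦7, 8↦7, 9↦8, 10↦10]  zeros at y ∈ {2}
  x = 6: [0↦8, 1↦0, 2↦2, 3↦3, 4↦3, 5↦2, 6↦0, 7↦8, 8↦4, 9↦10, 10↦4]  zeros at y ∈ {1, 6}
  x = 7: [0↦4, 1↦4, 2↦1, 3↦6, 4↦8, 5↦7, 6↦3, 7↦7, 8↦8, 9↦6, 10↦1]  zeros at y ∈ ∅
  x = 8: [0↦0, 1↦6, 2↦7, 3↦3, 4↦5, 5↦2, 6↦5, 7↦3, 8↦7, 9↦6, 10↦0]  zeros at y ∈ {0, 10}
  x = 9: [0↦6, 1↦5, 2↦8, 3↦4, 4↦4, 5↦8, 6↦5, 7↦6, 8↦0, 9↦9, 10↦0]  zeros at y ∈ {8, 10}
  x = 10: [0↦10, 1↦0, 2↦3, 3↦8, 4↦4, 5↦2, 6↦2, 7↦4, 8↦8, 9↦3, 10↦0]  zeros at y ∈ {1, 10}
Collecting zeros: affine points = {(0, 0), (2, 0), (2, 4), (5, 2), (6, 1), (6, 6), (8, 0), (8, 10), (9, 8), (9, 10), (10, 1), (10, 10)}.
Total count |C(F_11)_aff| = 12.


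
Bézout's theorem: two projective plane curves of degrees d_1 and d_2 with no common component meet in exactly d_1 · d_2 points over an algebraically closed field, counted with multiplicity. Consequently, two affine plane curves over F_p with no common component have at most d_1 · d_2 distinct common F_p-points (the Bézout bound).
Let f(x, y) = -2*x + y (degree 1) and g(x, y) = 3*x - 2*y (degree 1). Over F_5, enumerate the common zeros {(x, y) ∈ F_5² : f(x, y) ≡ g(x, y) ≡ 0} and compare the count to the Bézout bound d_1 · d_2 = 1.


Common zeros: {(0, 0)}; count = 1; Bézout bound = 1.

deg(f) = 1, deg(g) = 1, so Bézout bound = 1.
Scan x ∈ F_5. For each x, list the y ∈ F_5 with f(x, y) ≡ 0 and those with g(x, y) ≡ 0 (mod 5); the common zeros in that column are the intersection.
  x = 0: f ≡ 0 at y ∈ {0}; g ≡ 0 at y ∈ {0}; common: {0}.
  x = 1: f ≡ 0 at y ∈ {2}; g ≡ 0 at y ∈ {4}; common: ∅.
  x = 2: f ≡ 0 at y ∈ {4}; g ≡ 0 at y ∈ {3}; common: ∅.
  x = 3: f ≡ 0 at y ∈ {1}; g ≡ 0 at y ∈ {2}; common: ∅.
  x = 4: f ≡ 0 at y ∈ {3}; g ≡ 0 at y ∈ {1}; common: ∅.
Collecting: common zeros = {(0, 0)}, so the count is 1.
Comparison with the Bézout bound: 1 ≤ 1 = deg(f)·deg(g), as expected for curves with no common component (the bound is attained).
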